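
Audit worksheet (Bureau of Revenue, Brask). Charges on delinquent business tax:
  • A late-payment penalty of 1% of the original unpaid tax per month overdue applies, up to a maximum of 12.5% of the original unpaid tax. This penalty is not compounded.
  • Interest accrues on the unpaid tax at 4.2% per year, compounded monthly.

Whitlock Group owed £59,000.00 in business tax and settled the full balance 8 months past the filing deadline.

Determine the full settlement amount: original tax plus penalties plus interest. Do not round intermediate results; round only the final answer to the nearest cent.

£65,392.38

Penalty: 8 × 1% × £59,000.00 = £4,720.00 (below the 12.5% cap of £7,375.00)
Interest (4.2%/yr ÷ 12 = 0.35%/month): £59,000.00 × ((1 + 0.0035)^8 − 1) = £1,672.3793…
Total = £59,000.00 + £4,720.0000 + £1,672.3793… = £65,392.38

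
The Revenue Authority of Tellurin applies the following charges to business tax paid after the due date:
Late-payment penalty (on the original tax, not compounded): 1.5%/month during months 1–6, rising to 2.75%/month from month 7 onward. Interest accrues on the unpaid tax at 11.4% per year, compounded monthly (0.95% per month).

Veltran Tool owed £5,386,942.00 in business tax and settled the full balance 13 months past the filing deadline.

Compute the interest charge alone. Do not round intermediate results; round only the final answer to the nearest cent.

Interest: £5,386,942.00 × ((1 + 0.0095)^13 − 1) = £5,386,942.00 × 0.1307906… = £704,561.5586…

£704,561.56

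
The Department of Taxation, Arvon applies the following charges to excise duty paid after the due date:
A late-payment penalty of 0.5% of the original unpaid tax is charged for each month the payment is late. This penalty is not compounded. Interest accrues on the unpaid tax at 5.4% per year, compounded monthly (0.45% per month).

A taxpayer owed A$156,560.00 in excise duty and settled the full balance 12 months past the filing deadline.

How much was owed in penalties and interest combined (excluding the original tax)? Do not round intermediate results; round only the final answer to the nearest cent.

A$18,060.25

Late-payment penalty = 0.5% × A$156,560.00 × 12 mo = A$9,393.60
Interest: A$156,560.00 × ((1 + 0.0045)^12 − 1) = A$156,560.00 × 0.0553568… = A$8,666.6531…
Penalties + interest = A$9,393.6000 + A$8,666.6531… = A$18,060.25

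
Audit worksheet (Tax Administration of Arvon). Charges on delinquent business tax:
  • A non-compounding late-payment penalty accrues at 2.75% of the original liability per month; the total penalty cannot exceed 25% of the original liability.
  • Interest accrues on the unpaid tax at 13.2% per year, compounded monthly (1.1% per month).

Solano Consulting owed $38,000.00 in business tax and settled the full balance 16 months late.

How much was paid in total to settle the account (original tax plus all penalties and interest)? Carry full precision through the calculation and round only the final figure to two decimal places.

$54,769.12

Penalty (uncapped): 16 × 2.75% × $38,000.00 = $16,720.00; cap = 25% × $38,000.00 = $9,500.00 → penalty = $9,500.00
Interest: $38,000.00 × ((1 + 0.011)^16 − 1) = $38,000.00 × 0.1912927… = $7,269.1235…
Total = $38,000.00 + $9,500.0000 + $7,269.1235… = $54,769.12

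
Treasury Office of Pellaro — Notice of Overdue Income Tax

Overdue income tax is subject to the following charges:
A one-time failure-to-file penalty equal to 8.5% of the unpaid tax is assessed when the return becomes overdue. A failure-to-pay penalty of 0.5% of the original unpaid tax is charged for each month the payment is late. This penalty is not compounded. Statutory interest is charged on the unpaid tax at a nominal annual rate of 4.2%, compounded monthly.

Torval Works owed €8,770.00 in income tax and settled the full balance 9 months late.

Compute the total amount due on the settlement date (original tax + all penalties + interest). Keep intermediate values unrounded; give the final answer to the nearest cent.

Failure-to-file penalty: 8.5% × €8,770.00 = €745.45
Failure-to-pay penalty: 9 × 0.5% × €8,770.00 = €394.65
Interest (4.2%/yr ÷ 12 = 0.35%/month): €8,770.00 × ((1 + 0.0035)^9 − 1) = €280.1543…
Total = €8,770.00 + €1,140.1000 + €280.1543… = €10,190.25

€10,190.25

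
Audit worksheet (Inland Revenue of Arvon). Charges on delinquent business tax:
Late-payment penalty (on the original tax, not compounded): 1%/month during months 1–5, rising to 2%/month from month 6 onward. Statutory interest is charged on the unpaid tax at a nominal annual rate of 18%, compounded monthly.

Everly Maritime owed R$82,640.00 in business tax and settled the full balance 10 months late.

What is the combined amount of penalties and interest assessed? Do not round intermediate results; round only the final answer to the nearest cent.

Penalty, months 1–5: 5 × 1% × R$82,640.00 = R$4,132.00
Penalty, months 6–10: 5 × 2% × R$82,640.00 = R$8,264.00
Interest (18%/yr ÷ 12 = 1.5%/month): R$82,640.00 × ((1 + 0.015)^10 − 1) = R$13,267.0938…
Penalties + interest = R$12,396.0000 + R$13,267.0938… = R$25,663.09

R$25,663.09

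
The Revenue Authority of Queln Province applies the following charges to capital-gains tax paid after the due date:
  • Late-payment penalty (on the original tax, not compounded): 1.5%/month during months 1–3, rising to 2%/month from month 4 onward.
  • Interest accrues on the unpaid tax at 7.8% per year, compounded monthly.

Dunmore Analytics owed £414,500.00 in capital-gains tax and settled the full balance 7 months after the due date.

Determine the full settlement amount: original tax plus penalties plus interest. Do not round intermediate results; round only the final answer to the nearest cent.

£485,544.03

Penalty, months 1–3: 3 × 1.5% × £414,500.00 = £18,652.50
Penalty, months 4–7: 4 × 2% × £414,500.00 = £33,160.00
Interest (7.8%/yr ÷ 12 = 0.65%/month): £414,500.00 × ((1 + 0.0065)^7 − 1) = £19,231.5252…
Total = £414,500.00 + £51,812.5000 + £19,231.5252… = £485,544.03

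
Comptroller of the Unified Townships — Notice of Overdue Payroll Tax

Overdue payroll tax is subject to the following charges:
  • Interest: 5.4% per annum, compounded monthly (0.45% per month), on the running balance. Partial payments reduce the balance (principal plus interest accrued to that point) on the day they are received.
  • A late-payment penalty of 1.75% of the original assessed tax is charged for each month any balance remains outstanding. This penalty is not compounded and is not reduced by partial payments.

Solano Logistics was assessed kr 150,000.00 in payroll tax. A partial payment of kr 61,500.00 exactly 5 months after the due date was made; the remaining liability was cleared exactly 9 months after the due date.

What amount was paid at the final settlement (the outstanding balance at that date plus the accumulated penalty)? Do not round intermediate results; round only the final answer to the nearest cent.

kr 117,196.01

Balance at month 5: kr 150,000.0000 × (1 + 0.0045)^5 = kr 153,405.5120…
After kr 61,500.00 payment: kr 153,405.5120… − kr 61,500.00 = kr 91,905.5120…
Balance at month 9: kr 91,905.5120… × (1 + 0.0045)^4 = kr 93,571.0113…
Penalty: 9 × 1.75% × kr 150,000.00 = kr 23,625.00
Final settlement = outstanding balance + penalty = kr 93,571.0113… + kr 23,625.00 = kr 117,196.01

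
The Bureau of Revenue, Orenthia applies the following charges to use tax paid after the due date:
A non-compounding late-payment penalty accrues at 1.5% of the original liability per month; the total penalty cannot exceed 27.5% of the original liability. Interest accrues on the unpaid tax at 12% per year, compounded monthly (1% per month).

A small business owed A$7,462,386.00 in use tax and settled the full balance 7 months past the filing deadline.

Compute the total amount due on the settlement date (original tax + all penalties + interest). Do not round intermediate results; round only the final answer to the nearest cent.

Penalty: 7 × 1.5% × A$7,462,386.00 = A$783,550.53 (below the 27.5% cap of A$2,052,156.15)
Interest: A$7,462,386.00 × ((1 + 0.01)^7 − 1) = A$7,462,386.00 × 0.0721354… = A$538,301.8417…
Total = A$7,462,386.00 + A$783,550.5300 + A$538,301.8417… = A$8,784,238.37

A$8,784,238.37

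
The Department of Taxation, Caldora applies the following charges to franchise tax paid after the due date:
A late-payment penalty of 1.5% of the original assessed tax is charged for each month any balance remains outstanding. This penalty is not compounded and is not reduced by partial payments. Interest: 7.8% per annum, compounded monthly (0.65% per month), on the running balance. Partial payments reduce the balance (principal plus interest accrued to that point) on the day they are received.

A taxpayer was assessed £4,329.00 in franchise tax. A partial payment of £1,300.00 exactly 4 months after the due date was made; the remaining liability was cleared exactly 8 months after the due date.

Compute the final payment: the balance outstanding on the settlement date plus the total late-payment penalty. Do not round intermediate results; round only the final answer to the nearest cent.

Balance at month 4: £4,329.0000 × (1 + 0.0065)^4 = £4,442.6562…
After £1,300.00 payment: £4,442.6562… − £1,300.00 = £3,142.6562…
Balance at month 8: £3,142.6562… × (1 + 0.0065)^4 = £3,225.1653…
Penalty: 8 × 1.5% × £4,329.00 = £519.48
Final settlement = outstanding balance + penalty = £3,225.1653… + £519.48 = £3,744.65

£3,744.65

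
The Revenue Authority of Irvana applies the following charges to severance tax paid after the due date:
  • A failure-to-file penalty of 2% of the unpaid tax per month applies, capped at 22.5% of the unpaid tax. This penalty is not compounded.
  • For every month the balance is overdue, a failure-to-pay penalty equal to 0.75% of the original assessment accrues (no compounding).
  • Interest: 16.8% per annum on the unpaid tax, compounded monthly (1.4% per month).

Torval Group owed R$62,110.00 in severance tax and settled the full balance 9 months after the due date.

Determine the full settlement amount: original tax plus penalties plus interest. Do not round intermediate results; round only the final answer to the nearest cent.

R$85,760.95

Failure-to-file: 9 × 2% × R$62,110.00 = R$11,179.80 (under the 22.5% cap)
Failure-to-pay penalty = 0.75% × R$62,110.00 × 9 mo = R$4,192.43…
Interest: R$62,110.00 × ((1 + 0.014)^9 − 1) = R$62,110.00 × 0.1332914… = R$8,278.7292…
Total = R$62,110.00 + R$15,372.2250 + R$8,278.7292… = R$85,760.95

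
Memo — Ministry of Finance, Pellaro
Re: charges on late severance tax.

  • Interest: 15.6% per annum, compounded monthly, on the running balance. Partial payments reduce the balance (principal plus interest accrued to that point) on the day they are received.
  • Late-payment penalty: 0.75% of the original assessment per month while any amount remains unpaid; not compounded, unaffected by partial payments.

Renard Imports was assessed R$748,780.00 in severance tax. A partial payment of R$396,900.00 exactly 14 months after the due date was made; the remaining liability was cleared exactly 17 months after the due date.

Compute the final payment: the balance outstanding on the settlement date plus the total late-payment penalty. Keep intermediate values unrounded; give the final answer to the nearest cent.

Monthly rate = 15.6% ÷ 12 = 1.3%
Balance at month 14: R$748,780.0000 × (1 + 0.013)^14 = R$897,194.2279…
After R$396,900.00 payment: R$897,194.2279… − R$396,900.00 = R$500,294.2279…
Balance at month 17: R$500,294.2279… × (1 + 0.013)^3 = R$520,060.4511…
Penalty: 17 × 0.75% × R$748,780.00 = R$95,469.45
Final settlement = outstanding balance + penalty = R$520,060.4511… + R$95,469.45 = R$615,529.90

R$615,529.90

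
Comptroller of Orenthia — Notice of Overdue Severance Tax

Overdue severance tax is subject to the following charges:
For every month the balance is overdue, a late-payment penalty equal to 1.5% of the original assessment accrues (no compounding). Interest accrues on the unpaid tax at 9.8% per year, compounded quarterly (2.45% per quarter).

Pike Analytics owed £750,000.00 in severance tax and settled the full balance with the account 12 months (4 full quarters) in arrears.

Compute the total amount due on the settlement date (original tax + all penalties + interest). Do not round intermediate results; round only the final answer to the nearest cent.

£961,245.51

Late-payment penalty: 12 × 1.5% × £750,000.00 = £135,000.00
Interest: £750,000.00 × ((1 + 0.0245)^4 − 1) = £750,000.00 × 0.1016607… = £76,245.5136…
Total = £750,000.00 + £135,000.0000 + £76,245.5136… = £961,245.51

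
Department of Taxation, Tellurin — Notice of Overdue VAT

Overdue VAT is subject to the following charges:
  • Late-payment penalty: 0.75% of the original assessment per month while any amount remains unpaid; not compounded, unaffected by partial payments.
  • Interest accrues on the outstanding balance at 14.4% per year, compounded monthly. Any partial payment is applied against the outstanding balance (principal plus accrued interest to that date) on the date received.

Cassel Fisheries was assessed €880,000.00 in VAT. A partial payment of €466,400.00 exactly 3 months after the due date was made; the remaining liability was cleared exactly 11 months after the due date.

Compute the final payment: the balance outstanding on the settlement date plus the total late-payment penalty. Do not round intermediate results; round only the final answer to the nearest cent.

€562,885.89

Monthly rate = 14.4% ÷ 12 = 1.2%
Balance at month 3: €880,000.0000 × (1 + 0.012)^3 = €912,061.6806…
After €466,400.00 payment: €912,061.6806… − €466,400.00 = €445,661.6806…
Balance at month 11: €445,661.6806… × (1 + 0.012)^8 = €490,285.8888…
Penalty: 11 × 0.75% × €880,000.00 = €72,600.00
Final settlement = outstanding balance + penalty = €490,285.8888… + €72,600.00 = €562,885.89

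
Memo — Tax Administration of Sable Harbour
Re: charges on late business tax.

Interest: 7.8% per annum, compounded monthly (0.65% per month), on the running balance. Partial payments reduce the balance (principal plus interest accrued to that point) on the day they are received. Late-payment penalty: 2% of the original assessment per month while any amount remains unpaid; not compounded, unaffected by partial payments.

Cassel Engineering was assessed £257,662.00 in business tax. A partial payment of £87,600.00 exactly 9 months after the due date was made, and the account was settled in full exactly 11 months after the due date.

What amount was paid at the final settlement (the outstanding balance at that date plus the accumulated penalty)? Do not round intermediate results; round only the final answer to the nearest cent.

£244,638.54

Balance at month 9: £257,662.0000 × (1 + 0.0065)^9 = £273,133.1331…
After £87,600.00 payment: £273,133.1331… − £87,600.00 = £185,533.1331…
Balance at month 11: £185,533.1331… × (1 + 0.0065)^2 = £187,952.9026…
Penalty: 11 × 2% × £257,662.00 = £56,685.64
Final settlement = outstanding balance + penalty = £187,952.9026… + £56,685.64 = £244,638.54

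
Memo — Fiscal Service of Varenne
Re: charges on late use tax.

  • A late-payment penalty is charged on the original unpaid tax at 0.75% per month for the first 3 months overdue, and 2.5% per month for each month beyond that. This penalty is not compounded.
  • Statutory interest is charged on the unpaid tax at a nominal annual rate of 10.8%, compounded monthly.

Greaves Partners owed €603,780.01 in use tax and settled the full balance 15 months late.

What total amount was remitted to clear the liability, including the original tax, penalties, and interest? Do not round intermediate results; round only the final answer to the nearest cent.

Penalty, months 1–3: 3 × 0.75% × €603,780.01 = €13,585.05…
Penalty, months 4–15: 12 × 2.5% × €603,780.01 = €181,134.00…
Interest (10.8%/yr ÷ 12 = 0.9%/month): €603,780.01 × ((1 + 0.009)^15 − 1) = €86,851.2371…
Total = €603,780.01 + €194,719.0532… + €86,851.2371… = €885,350.30

€885,350.30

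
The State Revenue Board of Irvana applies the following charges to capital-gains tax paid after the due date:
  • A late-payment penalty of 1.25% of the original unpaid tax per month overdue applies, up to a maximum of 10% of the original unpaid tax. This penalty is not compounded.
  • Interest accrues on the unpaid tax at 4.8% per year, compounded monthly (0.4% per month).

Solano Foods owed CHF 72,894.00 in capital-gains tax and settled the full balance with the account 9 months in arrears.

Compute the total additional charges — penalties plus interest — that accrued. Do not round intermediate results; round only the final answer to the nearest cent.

CHF 9,955.97

Penalty (uncapped): 9 × 1.25% × CHF 72,894.00 = CHF 8,200.58…; cap = 10% × CHF 72,894.00 = CHF 7,289.40 → penalty = CHF 7,289.40
Interest: CHF 72,894.00 × ((1 + 0.004)^9 − 1) = CHF 72,894.00 × 0.0365814… = CHF 2,666.5652…
Penalties + interest = CHF 7,289.4000 + CHF 2,666.5652… = CHF 9,955.97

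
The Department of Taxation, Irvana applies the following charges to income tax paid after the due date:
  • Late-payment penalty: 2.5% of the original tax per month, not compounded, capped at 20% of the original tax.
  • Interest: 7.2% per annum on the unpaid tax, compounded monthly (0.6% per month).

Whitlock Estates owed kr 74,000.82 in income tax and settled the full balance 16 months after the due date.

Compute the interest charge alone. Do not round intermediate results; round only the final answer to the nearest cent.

Interest: kr 74,000.82 × ((1 + 0.006)^16 − 1) = kr 74,000.82 × 0.1004434… = kr 7,432.8905…

kr 7,432.89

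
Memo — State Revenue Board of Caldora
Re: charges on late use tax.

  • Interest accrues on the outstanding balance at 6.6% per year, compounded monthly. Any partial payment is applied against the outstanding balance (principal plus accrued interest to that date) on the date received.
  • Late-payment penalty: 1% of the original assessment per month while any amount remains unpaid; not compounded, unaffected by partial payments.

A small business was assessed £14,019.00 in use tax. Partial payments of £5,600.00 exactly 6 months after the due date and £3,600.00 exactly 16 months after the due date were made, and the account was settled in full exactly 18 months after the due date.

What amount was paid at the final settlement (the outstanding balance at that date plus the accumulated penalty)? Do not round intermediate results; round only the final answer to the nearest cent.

Monthly rate = 6.6% ÷ 12 = 0.55%
Balance at month 6: £14,019.0000 × (1 + 0.0055)^6 = £14,488.0350…
After £5,600.00 payment: £14,488.0350… − £5,600.00 = £8,888.0350…
Balance at month 16: £8,888.0350… × (1 + 0.0055)^10 = £9,389.1549…
After £3,600.00 payment: £9,389.1549… − £3,600.00 = £5,789.1549…
Balance at month 18: £5,789.1549… × (1 + 0.0055)^2 = £5,853.0107…
Penalty: 18 × 1% × £14,019.00 = £2,523.42
Final settlement = outstanding balance + penalty = £5,853.0107… + £2,523.42 = £8,376.43

£8,376.43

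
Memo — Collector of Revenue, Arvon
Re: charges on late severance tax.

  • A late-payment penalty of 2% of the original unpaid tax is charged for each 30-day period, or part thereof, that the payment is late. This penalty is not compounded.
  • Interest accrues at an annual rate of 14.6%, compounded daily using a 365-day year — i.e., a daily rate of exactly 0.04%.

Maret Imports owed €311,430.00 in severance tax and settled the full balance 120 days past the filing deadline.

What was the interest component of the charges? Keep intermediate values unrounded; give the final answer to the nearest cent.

Interest: €311,430.00 × ((1 + 0.0004)^120 − 1) = €311,430.00 × 0.04916059… = €15,310.0813…

€15,310.08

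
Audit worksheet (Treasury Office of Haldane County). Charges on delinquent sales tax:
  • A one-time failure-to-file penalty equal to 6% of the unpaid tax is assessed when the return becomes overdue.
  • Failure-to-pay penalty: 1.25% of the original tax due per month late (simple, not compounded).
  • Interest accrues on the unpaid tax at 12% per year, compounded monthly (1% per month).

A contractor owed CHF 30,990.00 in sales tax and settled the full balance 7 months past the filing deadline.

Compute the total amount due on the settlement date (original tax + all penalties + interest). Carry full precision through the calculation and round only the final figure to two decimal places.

CHF 37,796.50

Failure-to-file penalty: 6% × CHF 30,990.00 = CHF 1,859.40
Failure-to-pay penalty = 1.25% × CHF 30,990.00 × 7 mo = CHF 2,711.63…
Interest: CHF 30,990.00 × ((1 + 0.01)^7 − 1) = CHF 30,990.00 × 0.0721354… = CHF 2,235.4746…
Total = CHF 30,990.00 + CHF 4,571.0250 + CHF 2,235.4746… = CHF 37,796.50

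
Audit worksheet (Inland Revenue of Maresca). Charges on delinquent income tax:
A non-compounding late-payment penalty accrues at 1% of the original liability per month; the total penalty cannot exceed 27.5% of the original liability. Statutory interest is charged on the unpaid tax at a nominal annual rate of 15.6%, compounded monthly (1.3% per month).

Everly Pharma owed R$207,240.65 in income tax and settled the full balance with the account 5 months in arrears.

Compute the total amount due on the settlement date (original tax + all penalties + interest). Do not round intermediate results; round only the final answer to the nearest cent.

R$231,428.14

Penalty: 5 × 1% × R$207,240.65 = R$10,362.03… (below the 27.5% cap of R$56,991.18…)
Interest: R$207,240.65 × ((1 + 0.013)^5 − 1) = R$207,240.65 × 0.0667121… = R$13,825.4617…
Total = R$207,240.65 + R$10,362.0325 + R$13,825.4617… = R$231,428.14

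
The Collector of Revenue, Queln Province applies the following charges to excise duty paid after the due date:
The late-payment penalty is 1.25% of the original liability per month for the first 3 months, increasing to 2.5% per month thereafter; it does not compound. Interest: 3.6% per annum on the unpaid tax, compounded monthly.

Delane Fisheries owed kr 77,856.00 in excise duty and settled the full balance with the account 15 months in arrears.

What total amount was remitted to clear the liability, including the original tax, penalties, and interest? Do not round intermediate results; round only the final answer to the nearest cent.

Penalty, months 1–3: 3 × 1.25% × kr 77,856.00 = kr 2,919.60
Penalty, months 4–15: 12 × 2.5% × kr 77,856.00 = kr 23,356.80
Interest (3.6%/yr ÷ 12 = 0.3%/month): kr 77,856.00 × ((1 + 0.003)^15 − 1) = kr 3,578.0590…
Total = kr 77,856.00 + kr 26,276.4000 + kr 3,578.0590… = kr 107,710.46

kr 107,710.46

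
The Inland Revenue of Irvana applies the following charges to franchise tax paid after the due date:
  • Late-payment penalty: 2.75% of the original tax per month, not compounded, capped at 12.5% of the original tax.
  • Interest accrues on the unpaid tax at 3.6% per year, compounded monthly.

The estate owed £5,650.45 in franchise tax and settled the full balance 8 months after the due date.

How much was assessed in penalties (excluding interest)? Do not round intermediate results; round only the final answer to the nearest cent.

Penalty (uncapped): 8 × 2.75% × £5,650.45 = £1,243.10…; cap = 12.5% × £5,650.45 = £706.31… → penalty = £706.31…

£706.31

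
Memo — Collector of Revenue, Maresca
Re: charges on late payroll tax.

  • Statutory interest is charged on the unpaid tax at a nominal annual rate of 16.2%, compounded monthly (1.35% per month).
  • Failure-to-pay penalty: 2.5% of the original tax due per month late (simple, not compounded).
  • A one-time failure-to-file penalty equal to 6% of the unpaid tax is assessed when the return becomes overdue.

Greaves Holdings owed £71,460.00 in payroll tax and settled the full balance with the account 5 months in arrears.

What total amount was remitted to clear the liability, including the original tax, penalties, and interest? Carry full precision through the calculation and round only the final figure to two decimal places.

Failure-to-file penalty: 6% × £71,460.00 = £4,287.60
Failure-to-pay penalty = 2.5% × £71,460.00 × 5 mo = £8,932.50
Interest: £71,460.00 × ((1 + 0.0135)^5 − 1) = £71,460.00 × 0.0693473… = £4,955.5559…
Total = £71,460.00 + £13,220.1000 + £4,955.5559… = £89,635.66

£89,635.66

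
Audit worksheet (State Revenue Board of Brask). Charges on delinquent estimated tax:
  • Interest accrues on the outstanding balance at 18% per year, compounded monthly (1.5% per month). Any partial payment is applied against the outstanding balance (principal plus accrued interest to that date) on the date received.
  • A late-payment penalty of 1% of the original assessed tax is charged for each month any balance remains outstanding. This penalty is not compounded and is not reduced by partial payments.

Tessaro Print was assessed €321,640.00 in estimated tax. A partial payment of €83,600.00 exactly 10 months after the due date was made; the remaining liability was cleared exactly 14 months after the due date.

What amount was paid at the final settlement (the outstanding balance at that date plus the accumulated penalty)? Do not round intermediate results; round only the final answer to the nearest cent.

€352,481.52

Balance at month 10: €321,640.0000 × (1 + 0.015)^10 = €373,276.3510…
After €83,600.00 payment: €373,276.3510… − €83,600.00 = €289,676.3510…
Balance at month 14: €289,676.3510… × (1 + 0.015)^4 = €307,451.9204…
Penalty: 14 × 1% × €321,640.00 = €45,029.60
Final settlement = outstanding balance + penalty = €307,451.9204… + €45,029.60 = €352,481.52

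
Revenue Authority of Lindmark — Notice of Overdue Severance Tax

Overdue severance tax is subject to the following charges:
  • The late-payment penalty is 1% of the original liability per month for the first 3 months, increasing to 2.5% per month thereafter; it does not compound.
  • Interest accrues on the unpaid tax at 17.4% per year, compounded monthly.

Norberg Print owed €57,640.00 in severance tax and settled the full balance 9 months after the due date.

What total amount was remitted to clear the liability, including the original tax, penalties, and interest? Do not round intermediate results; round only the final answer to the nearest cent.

€75,988.58

Penalty, months 1–3: 3 × 1% × €57,640.00 = €1,729.20
Penalty, months 4–9: 6 × 2.5% × €57,640.00 = €8,646.00
Interest (17.4%/yr ÷ 12 = 1.45%/month): €57,640.00 × ((1 + 0.0145)^9 − 1) = €7,973.3836…
Total = €57,640.00 + €10,375.2000 + €7,973.3836… = €75,988.58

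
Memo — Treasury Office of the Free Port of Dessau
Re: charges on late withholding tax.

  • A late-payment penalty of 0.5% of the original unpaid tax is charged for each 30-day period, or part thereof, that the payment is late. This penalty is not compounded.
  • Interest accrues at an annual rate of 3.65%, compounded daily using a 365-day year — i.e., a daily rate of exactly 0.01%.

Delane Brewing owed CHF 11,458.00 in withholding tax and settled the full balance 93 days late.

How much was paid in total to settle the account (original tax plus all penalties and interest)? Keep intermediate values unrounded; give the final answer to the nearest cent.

Penalty periods: ⌈93/30⌉ = 4; penalty = 4 × 0.5% × CHF 11,458.00 = CHF 229.16
Interest: CHF 11,458.00 × ((1 + 0.0001)^93 − 1) = CHF 11,458.00 × 0.00934291… = CHF 107.0511…
Total = CHF 11,458.00 + CHF 229.1600 + CHF 107.0511… = CHF 11,794.21

CHF 11,794.21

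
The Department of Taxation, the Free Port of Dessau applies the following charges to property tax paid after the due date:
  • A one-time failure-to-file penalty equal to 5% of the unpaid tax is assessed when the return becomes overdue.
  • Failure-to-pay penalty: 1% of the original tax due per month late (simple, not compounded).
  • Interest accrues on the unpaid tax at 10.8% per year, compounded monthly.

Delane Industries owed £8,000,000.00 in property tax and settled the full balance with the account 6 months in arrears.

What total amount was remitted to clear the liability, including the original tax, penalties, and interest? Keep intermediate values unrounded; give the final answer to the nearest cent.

Failure-to-file penalty: 5% × £8,000,000.00 = £400,000.00
Failure-to-pay penalty: 6 × 1% × £8,000,000.00 = £480,000.00
Interest (10.8%/yr ÷ 12 = 0.9%/month): £8,000,000.00 × ((1 + 0.009)^6 − 1) = £441,837.4302…
Total = £8,000,000.00 + £880,000.0000 + £441,837.4302… = £9,321,837.43

£9,321,837.43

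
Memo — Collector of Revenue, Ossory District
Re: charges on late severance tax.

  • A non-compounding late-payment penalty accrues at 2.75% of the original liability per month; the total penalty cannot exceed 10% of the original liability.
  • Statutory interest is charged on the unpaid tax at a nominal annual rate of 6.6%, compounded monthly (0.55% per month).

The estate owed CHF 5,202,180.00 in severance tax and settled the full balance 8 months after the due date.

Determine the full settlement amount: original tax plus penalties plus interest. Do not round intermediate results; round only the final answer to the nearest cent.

CHF 5,955,748.97

Penalty (uncapped): 8 × 2.75% × CHF 5,202,180.00 = CHF 1,144,479.60; cap = 10% × CHF 5,202,180.00 = CHF 520,218.00 → penalty = CHF 520,218.00
Interest: CHF 5,202,180.00 × ((1 + 0.0055)^8 − 1) = CHF 5,202,180.00 × 0.0448564… = CHF 233,350.9699…
Total = CHF 5,202,180.00 + CHF 520,218.0000 + CHF 233,350.9699… = CHF 5,955,748.97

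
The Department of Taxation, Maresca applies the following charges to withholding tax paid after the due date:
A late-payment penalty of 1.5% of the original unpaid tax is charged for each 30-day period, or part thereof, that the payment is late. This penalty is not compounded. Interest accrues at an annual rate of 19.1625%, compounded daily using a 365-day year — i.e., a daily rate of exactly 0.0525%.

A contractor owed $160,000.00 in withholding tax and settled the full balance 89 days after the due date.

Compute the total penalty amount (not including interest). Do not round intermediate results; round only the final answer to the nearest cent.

Penalty periods: ⌈89/30⌉ = 3; penalty = 3 × 1.5% × $160,000.00 = $7,200.00

$7,200.00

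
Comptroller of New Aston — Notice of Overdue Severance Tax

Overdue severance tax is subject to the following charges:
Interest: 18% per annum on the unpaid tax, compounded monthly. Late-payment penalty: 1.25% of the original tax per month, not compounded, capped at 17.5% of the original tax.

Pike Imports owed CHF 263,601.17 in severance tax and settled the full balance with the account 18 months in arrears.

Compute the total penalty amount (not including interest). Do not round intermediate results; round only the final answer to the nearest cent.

Penalty (uncapped): 18 × 1.25% × CHF 263,601.17 = CHF 59,310.26…; cap = 17.5% × CHF 263,601.17 = CHF 46,130.20… → penalty = CHF 46,130.20…

CHF 46,130.20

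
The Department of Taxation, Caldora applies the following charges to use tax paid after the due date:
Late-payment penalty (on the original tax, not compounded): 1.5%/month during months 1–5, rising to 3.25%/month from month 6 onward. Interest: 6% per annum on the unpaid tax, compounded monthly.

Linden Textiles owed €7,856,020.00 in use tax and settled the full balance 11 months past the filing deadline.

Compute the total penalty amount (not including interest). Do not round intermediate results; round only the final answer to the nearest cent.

€2,121,125.40

Penalty, months 1–5: 5 × 1.5% × €7,856,020.00 = €589,201.50
Penalty, months 6–11: 6 × 3.25% × €7,856,020.00 = €1,531,923.90
Total penalty = €589,201.50 + €1,531,923.90 = €2,121,125.40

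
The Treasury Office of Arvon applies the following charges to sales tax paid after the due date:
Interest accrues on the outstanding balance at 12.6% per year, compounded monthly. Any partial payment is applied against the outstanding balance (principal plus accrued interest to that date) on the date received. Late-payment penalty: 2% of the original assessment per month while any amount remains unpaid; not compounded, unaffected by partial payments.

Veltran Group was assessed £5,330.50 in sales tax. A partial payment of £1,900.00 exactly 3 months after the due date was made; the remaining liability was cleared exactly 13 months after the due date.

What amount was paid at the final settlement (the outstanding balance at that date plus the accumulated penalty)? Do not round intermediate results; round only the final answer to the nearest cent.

Monthly rate = 12.6% ÷ 12 = 1.05%
Balance at month 3: £5,330.5000 × (1 + 0.0105)^3 = £5,500.1800…
After £1,900.00 payment: £5,500.1800… − £1,900.00 = £3,600.1800…
Balance at month 13: £3,600.1800… × (1 + 0.0105)^10 = £3,996.5697…
Penalty: 13 × 2% × £5,330.50 = £1,385.93
Final settlement = outstanding balance + penalty = £3,996.5697… + £1,385.93 = £5,382.50

£5,382.50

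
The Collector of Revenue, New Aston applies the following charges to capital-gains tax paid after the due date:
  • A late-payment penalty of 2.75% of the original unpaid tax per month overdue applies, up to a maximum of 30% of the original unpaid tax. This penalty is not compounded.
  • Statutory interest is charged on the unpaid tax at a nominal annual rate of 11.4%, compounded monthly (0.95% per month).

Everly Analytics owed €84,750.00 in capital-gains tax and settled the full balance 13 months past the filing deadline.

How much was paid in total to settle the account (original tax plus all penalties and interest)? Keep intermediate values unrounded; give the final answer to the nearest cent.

Penalty (uncapped): 13 × 2.75% × €84,750.00 = €30,298.13…; cap = 30% × €84,750.00 = €25,425.00 → penalty = €25,425.00
Interest: €84,750.00 × ((1 + 0.0095)^13 − 1) = €84,750.00 × 0.1307906… = €11,084.5062…
Total = €84,750.00 + €25,425.0000 + €11,084.5062… = €121,259.51

€121,259.51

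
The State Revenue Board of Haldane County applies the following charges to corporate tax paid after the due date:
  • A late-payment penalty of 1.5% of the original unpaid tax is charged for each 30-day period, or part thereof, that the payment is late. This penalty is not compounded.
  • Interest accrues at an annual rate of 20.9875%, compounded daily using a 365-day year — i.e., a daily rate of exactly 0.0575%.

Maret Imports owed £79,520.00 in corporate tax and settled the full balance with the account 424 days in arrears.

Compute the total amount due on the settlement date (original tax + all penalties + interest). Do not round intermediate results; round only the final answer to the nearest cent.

Penalty periods: ⌈424/30⌉ = 15; penalty = 15 × 1.5% × £79,520.00 = £17,892.00
Interest: £79,520.00 × ((1 + 0.000575)^424 − 1) = £79,520.00 × 0.27599968… = £21,947.4946…
Total = £79,520.00 + £17,892.0000 + £21,947.4946… = £119,359.49

£119,359.49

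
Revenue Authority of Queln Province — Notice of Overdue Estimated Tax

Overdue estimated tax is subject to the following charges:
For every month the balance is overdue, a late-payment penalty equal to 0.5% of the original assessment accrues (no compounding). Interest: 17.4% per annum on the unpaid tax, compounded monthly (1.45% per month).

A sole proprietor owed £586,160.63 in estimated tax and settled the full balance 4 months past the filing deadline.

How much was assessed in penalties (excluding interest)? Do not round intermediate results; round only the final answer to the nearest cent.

£11,723.21

Late-payment penalty: 4 × 0.5% × £586,160.63 = £11,723.21…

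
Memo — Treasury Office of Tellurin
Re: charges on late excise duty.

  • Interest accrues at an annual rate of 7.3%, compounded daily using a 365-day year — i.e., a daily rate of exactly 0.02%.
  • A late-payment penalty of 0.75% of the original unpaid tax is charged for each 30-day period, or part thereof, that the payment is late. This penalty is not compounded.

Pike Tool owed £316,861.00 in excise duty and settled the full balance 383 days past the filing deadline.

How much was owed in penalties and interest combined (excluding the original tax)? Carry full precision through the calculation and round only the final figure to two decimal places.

Penalty periods: ⌈383/30⌉ = 13; penalty = 13 × 0.75% × £316,861.00 = £30,893.95…
Interest: £316,861.00 × ((1 + 0.0002)^383 − 1) = £316,861.00 × 0.07960188… = £25,222.7304…
Penalties + interest = £30,893.9475 + £25,222.7304… = £56,116.68

£56,116.68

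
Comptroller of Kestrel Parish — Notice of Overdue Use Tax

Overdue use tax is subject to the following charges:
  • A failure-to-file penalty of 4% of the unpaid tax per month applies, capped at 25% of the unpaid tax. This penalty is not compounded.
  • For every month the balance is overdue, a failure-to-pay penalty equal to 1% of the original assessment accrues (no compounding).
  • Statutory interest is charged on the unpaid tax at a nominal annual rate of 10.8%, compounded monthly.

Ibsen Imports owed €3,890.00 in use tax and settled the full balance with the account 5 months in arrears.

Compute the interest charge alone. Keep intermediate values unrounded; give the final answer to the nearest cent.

Interest (10.8%/yr ÷ 12 = 0.9%/month): €3,890.00 × ((1 + 0.009)^5 − 1) = €178.2294…

€178.23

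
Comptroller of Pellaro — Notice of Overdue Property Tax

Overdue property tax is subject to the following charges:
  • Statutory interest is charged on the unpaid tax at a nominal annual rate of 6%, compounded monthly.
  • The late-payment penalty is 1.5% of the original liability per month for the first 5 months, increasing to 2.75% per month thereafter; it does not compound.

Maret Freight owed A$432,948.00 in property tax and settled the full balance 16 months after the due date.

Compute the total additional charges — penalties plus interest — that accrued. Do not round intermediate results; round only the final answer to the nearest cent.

A$199,403.36

Penalty, months 1–5: 5 × 1.5% × A$432,948.00 = A$32,471.10
Penalty, months 6–16: 11 × 2.75% × A$432,948.00 = A$130,966.77
Interest (6%/yr ÷ 12 = 0.5%/month): A$432,948.00 × ((1 + 0.005)^16 − 1) = A$35,965.4888…
Penalties + interest = A$163,437.8700 + A$35,965.4888… = A$199,403.36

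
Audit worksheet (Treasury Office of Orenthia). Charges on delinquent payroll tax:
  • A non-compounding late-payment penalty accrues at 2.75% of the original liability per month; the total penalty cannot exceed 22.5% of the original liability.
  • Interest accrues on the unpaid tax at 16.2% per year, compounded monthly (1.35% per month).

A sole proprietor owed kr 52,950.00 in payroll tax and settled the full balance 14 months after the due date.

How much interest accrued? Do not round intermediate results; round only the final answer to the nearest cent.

Interest: kr 52,950.00 × ((1 + 0.0135)^14 − 1) = kr 52,950.00 × 0.2065145… = kr 10,934.9423…

kr 10,934.94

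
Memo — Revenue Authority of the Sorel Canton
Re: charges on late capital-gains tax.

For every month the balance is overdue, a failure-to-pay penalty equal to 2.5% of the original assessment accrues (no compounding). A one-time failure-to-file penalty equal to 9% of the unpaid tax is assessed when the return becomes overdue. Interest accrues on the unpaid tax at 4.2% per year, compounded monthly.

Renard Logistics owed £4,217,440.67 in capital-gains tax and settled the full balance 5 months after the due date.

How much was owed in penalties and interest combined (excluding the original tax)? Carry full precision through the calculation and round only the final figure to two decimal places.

£981,073.40

Failure-to-file penalty: 9% × £4,217,440.67 = £379,569.66…
Failure-to-pay penalty: 5 × 2.5% × £4,217,440.67 = £527,180.08…
Interest (4.2%/yr ÷ 12 = 0.35%/month): £4,217,440.67 × ((1 + 0.0035)^5 − 1) = £74,323.6596…
Penalties + interest = £906,749.7441… + £74,323.6596… = £981,073.40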